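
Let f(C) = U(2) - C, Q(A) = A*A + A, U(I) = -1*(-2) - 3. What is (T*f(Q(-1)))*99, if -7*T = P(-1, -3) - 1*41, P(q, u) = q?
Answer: -594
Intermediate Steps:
U(I) = -1 (U(I) = 2 - 3 = -1)
Q(A) = A + A² (Q(A) = A² + A = A + A²)
f(C) = -1 - C
T = 6 (T = -(-1 - 1*41)/7 = -(-1 - 41)/7 = -⅐*(-42) = 6)
(T*f(Q(-1)))*99 = (6*(-1 - (-1)*(1 - 1)))*99 = (6*(-1 - (-1)*0))*99 = (6*(-1 - 1*0))*99 = (6*(-1 + 0))*99 = (6*(-1))*99 = -6*99 = -594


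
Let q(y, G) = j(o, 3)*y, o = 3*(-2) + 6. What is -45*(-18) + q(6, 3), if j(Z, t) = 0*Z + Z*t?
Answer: 810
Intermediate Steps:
o = 0 (o = -6 + 6 = 0)
j(Z, t) = Z*t (j(Z, t) = 0 + Z*t = Z*t)
q(y, G) = 0 (q(y, G) = (0*3)*y = 0*y = 0)
-45*(-18) + q(6, 3) = -45*(-18) + 0 = 810 + 0 = 810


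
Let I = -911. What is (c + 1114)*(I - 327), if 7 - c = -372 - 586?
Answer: -2573802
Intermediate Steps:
c = 965 (c = 7 - (-372 - 586) = 7 - 1*(-958) = 7 + 958 = 965)
(c + 1114)*(I - 327) = (965 + 1114)*(-911 - 327) = 2079*(-1238) = -2573802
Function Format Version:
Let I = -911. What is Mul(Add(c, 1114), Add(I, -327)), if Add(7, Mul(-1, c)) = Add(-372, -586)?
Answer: -2573802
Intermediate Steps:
c = 965 (c = Add(7, Mul(-1, Add(-372, -586))) = Add(7, Mul(-1, -958)) = Add(7, 958) = 965)
Mul(Add(c, 1114), Add(I, -327)) = Mul(Add(965, 1114), Add(-911, -327)) = Mul(2079, -1238) = -2573802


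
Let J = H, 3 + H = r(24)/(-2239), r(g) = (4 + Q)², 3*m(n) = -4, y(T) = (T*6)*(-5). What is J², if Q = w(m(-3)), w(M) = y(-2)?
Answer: 116920969/5013121 ≈ 23.323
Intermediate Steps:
y(T) = -30*T (y(T) = (6*T)*(-5) = -30*T)
m(n) = -4/3 (m(n) = (⅓)*(-4) = -4/3)
w(M) = 60 (w(M) = -30*(-2) = 60)
Q = 60
r(g) = 4096 (r(g) = (4 + 60)² = 64² = 4096)
H = -10813/2239 (H = -3 + 4096/(-2239) = -3 + 4096*(-1/2239) = -3 - 4096/2239 = -10813/2239 ≈ -4.8294)
J = -10813/2239 ≈ -4.8294
J² = (-10813/2239)² = 116920969/5013121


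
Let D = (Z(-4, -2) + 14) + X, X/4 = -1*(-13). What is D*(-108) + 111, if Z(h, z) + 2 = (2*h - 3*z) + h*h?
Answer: -8313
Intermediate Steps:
Z(h, z) = -2 + h² - 3*z + 2*h (Z(h, z) = -2 + ((2*h - 3*z) + h*h) = -2 + ((-3*z + 2*h) + h²) = -2 + (h² - 3*z + 2*h) = -2 + h² - 3*z + 2*h)
X = 52 (X = 4*(-1*(-13)) = 4*13 = 52)
D = 78 (D = ((-2 + (-4)² - 3*(-2) + 2*(-4)) + 14) + 52 = ((-2 + 16 + 6 - 8) + 14) + 52 = (12 + 14) + 52 = 26 + 52 = 78)
D*(-108) + 111 = 78*(-108) + 111 = -8424 + 111 = -8313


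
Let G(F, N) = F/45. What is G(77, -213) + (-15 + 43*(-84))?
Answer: -163138/45 ≈ -3625.3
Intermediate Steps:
G(F, N) = F/45 (G(F, N) = F*(1/45) = F/45)
G(77, -213) + (-15 + 43*(-84)) = (1/45)*77 + (-15 + 43*(-84)) = 77/45 + (-15 - 3612) = 77/45 - 3627 = -163138/45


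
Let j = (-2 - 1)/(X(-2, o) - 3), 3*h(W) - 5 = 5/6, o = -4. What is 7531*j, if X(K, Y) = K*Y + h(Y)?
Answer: -406674/125 ≈ -3253.4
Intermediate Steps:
h(W) = 35/18 (h(W) = 5/3 + (5/6)/3 = 5/3 + (5*(1/6))/3 = 5/3 + (1/3)*(5/6) = 5/3 + 5/18 = 35/18)
X(K, Y) = 35/18 + K*Y (X(K, Y) = K*Y + 35/18 = 35/18 + K*Y)
j = -54/125 (j = (-2 - 1)/((35/18 - 2*(-4)) - 3) = -3/((35/18 + 8) - 3) = -3/(179/18 - 3) = -3/125/18 = -3*18/125 = -54/125 ≈ -0.43200)
7531*j = 7531*(-54/125) = -406674/125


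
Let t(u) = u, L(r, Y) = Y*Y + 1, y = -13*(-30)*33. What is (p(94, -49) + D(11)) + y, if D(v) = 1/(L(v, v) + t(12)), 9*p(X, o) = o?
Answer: 15514663/1206 ≈ 12865.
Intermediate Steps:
p(X, o) = o/9
y = 12870 (y = 390*33 = 12870)
L(r, Y) = 1 + Y² (L(r, Y) = Y² + 1 = 1 + Y²)
D(v) = 1/(13 + v²) (D(v) = 1/((1 + v²) + 12) = 1/(13 + v²))
(p(94, -49) + D(11)) + y = ((⅑)*(-49) + 1/(13 + 11²)) + 12870 = (-49/9 + 1/(13 + 121)) + 12870 = (-49/9 + 1/134) + 12870 = -6557/1206 + 12870 = 15514663/1206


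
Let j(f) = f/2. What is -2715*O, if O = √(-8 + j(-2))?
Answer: -8145*I ≈ -8145.0*I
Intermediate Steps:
j(f) = f/2 (j(f) = f*(½) = f/2)
O = 3*I (O = √(-8 + (½)*(-2)) = √(-8 - 1) = √(-9) = 3*I ≈ 3.0*I)
-2715*O = -8145*I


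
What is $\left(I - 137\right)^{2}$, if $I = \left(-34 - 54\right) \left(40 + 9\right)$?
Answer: $19793601$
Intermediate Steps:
$I = -4312$ ($I = \left(-88\right) 49 = -4312$)
$\left(I - 137\right)^{2} = \left(-4312 - 137\right)^{2} = \left(-4449\right)^{2} = 19793601$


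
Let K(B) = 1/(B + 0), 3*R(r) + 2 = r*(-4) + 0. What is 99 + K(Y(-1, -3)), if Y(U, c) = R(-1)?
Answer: 201/2 ≈ 100.50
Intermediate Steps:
R(r) = -⅔ - 4*r/3 (R(r) = -⅔ + (r*(-4) + 0)/3 = -⅔ + (-4*r + 0)/3 = -⅔ + (-4*r)/3 = -⅔ - 4*r/3)
Y(U, c) = ⅔ (Y(U, c) = -⅔ - 4/3*(-1) = -⅔ + 4/3 = ⅔)
K(B) = 1/B
99 + K(Y(-1, -3)) = 99 + 1/(⅔) = 99 + 3/2 = 201/2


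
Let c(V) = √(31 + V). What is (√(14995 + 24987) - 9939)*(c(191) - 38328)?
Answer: (9939 - √39982)*(38328 - √222) ≈ 3.7313e+8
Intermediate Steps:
(√(14995 + 24987) - 9939)*(c(191) - 38328) = (√(14995 + 24987) - 9939)*(√(31 + 191) - 38328) = (√39982 - 9939)*(√222 - 38328) = (-9939 + √39982)*(-38328 + √222) = (-38328 + √222)*(-9939 + √39982)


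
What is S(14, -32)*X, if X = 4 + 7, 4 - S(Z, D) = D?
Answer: 396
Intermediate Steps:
S(Z, D) = 4 - D
X = 11
S(14, -32)*X = (4 - 1*(-32))*11 = (4 + 32)*11 = 36*11 = 396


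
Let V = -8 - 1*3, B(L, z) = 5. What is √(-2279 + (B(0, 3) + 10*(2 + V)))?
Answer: 2*I*√591 ≈ 48.621*I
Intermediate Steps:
V = -11 (V = -8 - 3 = -11)
√(-2279 + (B(0, 3) + 10*(2 + V))) = √(-2279 + (5 + 10*(2 - 11))) = √(-2279 + (5 + 10*(-9))) = √(-2279 + (5 - 90)) = √(-2279 - 85) = √(-2364) = 2*I*√591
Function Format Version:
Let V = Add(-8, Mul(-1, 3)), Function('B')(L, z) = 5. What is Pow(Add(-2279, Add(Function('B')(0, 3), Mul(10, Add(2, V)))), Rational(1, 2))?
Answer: Mul(2, I, Pow(591, Rational(1, 2))) ≈ Mul(48.621, I)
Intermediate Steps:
V = -11 (V = Add(-8, -3) = -11)
Pow(Add(-2279, Add(Function('B')(0, 3), Mul(10, Add(2, V)))), Rational(1, 2)) = Pow(Add(-2279, Add(5, Mul(10, Add(2, -11)))), Rational(1, 2)) = Pow(Add(-2279, Add(5, Mul(10, -9))), Rational(1, 2)) = Pow(Add(-2279, Add(5, -90)), Rational(1, 2)) = Pow(Add(-2279, -85), Rational(1, 2)) = Pow(-2364, Rational(1, 2)) = Mul(2, I, Pow(591, Rational(1, 2)))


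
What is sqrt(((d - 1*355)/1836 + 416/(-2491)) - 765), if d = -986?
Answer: I*sqrt(49444545601803)/254082 ≈ 27.675*I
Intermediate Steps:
sqrt(((d - 1*355)/1836 + 416/(-2491)) - 765) = sqrt(((-986 - 1*355)/1836 + 416/(-2491)) - 765) = sqrt(((-986 - 355)*(1/1836) + 416*(-1/2491)) - 765) = sqrt((-1341*1/1836 - 416/2491) - 765) = sqrt((-149/204 - 416/2491) - 765) = sqrt(-456023/508164 - 765) = sqrt(-389201483/508164) = I*sqrt(49444545601803)/254082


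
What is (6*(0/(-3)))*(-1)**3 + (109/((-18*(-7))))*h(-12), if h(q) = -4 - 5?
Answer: -109/14 ≈ -7.7857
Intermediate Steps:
h(q) = -9
(6*(0/(-3)))*(-1)**3 + (109/((-18*(-7))))*h(-12) = (6*(0/(-3)))*(-1)**3 + (109/((-18*(-7))))*(-9) = (6*(0*(-1/3)))*(-1) + (109/126)*(-9) = (6*0)*(-1) + (109*(1/126))*(-9) = 0*(-1) + (109/126)*(-9) = 0 - 109/14 = -109/14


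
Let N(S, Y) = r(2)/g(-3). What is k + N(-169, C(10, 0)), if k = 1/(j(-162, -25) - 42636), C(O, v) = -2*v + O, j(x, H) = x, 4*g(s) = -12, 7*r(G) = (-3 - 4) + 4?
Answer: 6113/42798 ≈ 0.14283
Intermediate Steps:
r(G) = -3/7 (r(G) = ((-3 - 4) + 4)/7 = (-7 + 4)/7 = (⅐)*(-3) = -3/7)
g(s) = -3 (g(s) = (¼)*(-12) = -3)
C(O, v) = O - 2*v
k = -1/42798 (k = 1/(-162 - 42636) = 1/(-42798) = -1/42798 ≈ -2.3366e-5)
N(S, Y) = ⅐ (N(S, Y) = -3/7/(-3) = -3/7*(-⅓) = ⅐)
k + N(-169, C(10, 0)) = -1/42798 + ⅐ = 6113/42798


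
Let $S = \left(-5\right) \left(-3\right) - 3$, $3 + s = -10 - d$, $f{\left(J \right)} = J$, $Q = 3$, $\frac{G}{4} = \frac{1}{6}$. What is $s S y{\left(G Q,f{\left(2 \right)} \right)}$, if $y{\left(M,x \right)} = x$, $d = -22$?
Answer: $216$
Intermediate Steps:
$G = \frac{2}{3}$ ($G = \frac{4}{6} = 4 \cdot \frac{1}{6} = \frac{2}{3} \approx 0.66667$)
$s = 9$ ($s = -3 - -12 = -3 + \left(-10 + 22\right) = -3 + 12 = 9$)
$S = 12$ ($S = 15 - 3 = 12$)
$s S y{\left(G Q,f{\left(2 \right)} \right)} = 9 \cdot 12 \cdot 2 = 108 \cdot 2 = 216$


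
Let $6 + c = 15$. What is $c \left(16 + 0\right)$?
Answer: $144$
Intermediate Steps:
$c = 9$ ($c = -6 + 15 = 9$)
$c \left(16 + 0\right) = 9 \left(16 + 0\right) = 9 \cdot 16 = 144$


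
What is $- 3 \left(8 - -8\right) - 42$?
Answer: $-90$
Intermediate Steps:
$- 3 \left(8 - -8\right) - 42 = - 3 \left(8 + 8\right) - 42 = \left(-3\right) 16 - 42 = -48 - 42 = -90$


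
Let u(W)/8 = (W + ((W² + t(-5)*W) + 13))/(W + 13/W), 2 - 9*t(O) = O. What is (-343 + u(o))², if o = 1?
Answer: 442723681/3969 ≈ 1.1155e+5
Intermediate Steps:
t(O) = 2/9 - O/9
u(W) = 8*(13 + W² + 16*W/9)/(W + 13/W) (u(W) = 8*((W + ((W² + (2/9 - ⅑*(-5))*W) + 13))/(W + 13/W)) = 8*((W + ((W² + (2/9 + 5/9)*W) + 13))/(W + 13/W)) = 8*((W + ((W² + 7*W/9) + 13))/(W + 13/W)) = 8*((W + (13 + W² + 7*W/9))/(W + 13/W)) = 8*((13 + W² + 16*W/9)/(W + 13/W)) = 8*(13 + W² + 16*W/9)/(W + 13/W))
(-343 + u(o))² = (-343 + (8/9)*1*(117 + 9*1² + 16*1)/(13 + 1²))² = (-343 + (8/9)*1*(117 + 9*1 + 16)/(13 + 1))² = (-343 + (8/9)*1*(117 + 9 + 16)/14)² = (-343 + (8/9)*1*(1/14)*142)² = (-343 + 568/63)² = (-21041/63)² = 442723681/3969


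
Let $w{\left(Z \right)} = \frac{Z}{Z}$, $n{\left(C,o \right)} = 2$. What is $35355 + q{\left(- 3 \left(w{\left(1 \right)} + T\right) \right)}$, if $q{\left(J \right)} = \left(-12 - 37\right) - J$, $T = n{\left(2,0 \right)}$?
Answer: $35315$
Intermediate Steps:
$T = 2$
$w{\left(Z \right)} = 1$
$q{\left(J \right)} = -49 - J$
$35355 + q{\left(- 3 \left(w{\left(1 \right)} + T\right) \right)} = 35355 - \left(49 - 3 \left(1 + 2\right)\right) = 35355 - \left(49 - 9\right) = 35355 - 40 = 35315$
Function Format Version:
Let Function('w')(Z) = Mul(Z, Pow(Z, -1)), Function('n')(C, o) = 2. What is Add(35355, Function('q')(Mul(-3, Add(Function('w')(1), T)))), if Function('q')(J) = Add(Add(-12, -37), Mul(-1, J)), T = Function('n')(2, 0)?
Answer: 35315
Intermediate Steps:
T = 2
Function('w')(Z) = 1
Function('q')(J) = Add(-49, Mul(-1, J))
Add(35355, Function('q')(Mul(-3, Add(Function('w')(1), T)))) = Add(35355, Add(-49, Mul(-1, Mul(-3, Add(1, 2))))) = Add(35355, Add(-49, Mul(-1, Mul(-3, 3)))) = Add(35355, Add(-49, Mul(-1, -9))) = Add(35355, Add(-49, 9)) = Add(35355, -40) = 35315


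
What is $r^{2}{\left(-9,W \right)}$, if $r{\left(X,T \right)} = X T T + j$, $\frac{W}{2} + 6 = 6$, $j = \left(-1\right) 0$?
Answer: $0$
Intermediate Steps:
$j = 0$
$W = 0$ ($W = -12 + 2 \cdot 6 = -12 + 12 = 0$)
$r{\left(X,T \right)} = X T^{2}$ ($r{\left(X,T \right)} = X T T + 0 = T X T + 0 = X T^{2} + 0 = X T^{2}$)
$r^{2}{\left(-9,W \right)} = \left(- 9 \cdot 0^{2}\right)^{2} = \left(\left(-9\right) 0\right)^{2} = 0^{2} = 0$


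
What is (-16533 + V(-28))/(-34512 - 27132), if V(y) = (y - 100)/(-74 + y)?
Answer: 843119/3143844 ≈ 0.26818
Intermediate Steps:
V(y) = (-100 + y)/(-74 + y)
(-16533 + V(-28))/(-34512 - 27132) = (-16533 + (-100 - 28)/(-74 - 28))/(-34512 - 27132) = (-16533 - 128/(-102))/(-61644) = (-16533 - 1/102*(-128))*(-1/61644) = (-16533 + 64/51)*(-1/61644) = -843119/51*(-1/61644) = 843119/3143844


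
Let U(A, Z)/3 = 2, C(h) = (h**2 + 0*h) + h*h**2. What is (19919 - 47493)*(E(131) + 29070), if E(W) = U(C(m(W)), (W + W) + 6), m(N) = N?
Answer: -801741624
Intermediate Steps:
C(h) = h**2 + h**3 (C(h) = (h**2 + 0) + h**3 = h**2 + h**3)
U(A, Z) = 6 (U(A, Z) = 3*2 = 6)
E(W) = 6
(19919 - 47493)*(E(131) + 29070) = (19919 - 47493)*(6 + 29070) = -27574*29076 = -801741624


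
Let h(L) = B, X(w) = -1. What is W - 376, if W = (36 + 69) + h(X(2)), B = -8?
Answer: -279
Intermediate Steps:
h(L) = -8
W = 97 (W = (36 + 69) - 8 = 105 - 8 = 97)
W - 376 = 97 - 376 = -279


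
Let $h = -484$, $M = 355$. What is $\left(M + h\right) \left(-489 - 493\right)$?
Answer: $126678$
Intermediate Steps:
$\left(M + h\right) \left(-489 - 493\right) = \left(355 - 484\right) \left(-489 - 493\right) = \left(-129\right) \left(-982\right) = 126678$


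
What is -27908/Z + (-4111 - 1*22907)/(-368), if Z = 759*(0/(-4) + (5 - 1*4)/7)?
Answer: -1117051/6072 ≈ -183.97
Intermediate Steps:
Z = 759/7 (Z = 759*(0*(-1/4) + (5 - 4)*(1/7)) = 759*(0 + 1*(1/7)) = 759*(0 + 1/7) = 759*(1/7) = 759/7 ≈ 108.43)
-27908/Z + (-4111 - 1*22907)/(-368) = -27908/759/7 + (-4111 - 1*22907)/(-368) = -27908*7/759 + (-4111 - 22907)*(-1/368) = -195356/759 - 27018*(-1/368) = -195356/759 + 13509/184 = -1117051/6072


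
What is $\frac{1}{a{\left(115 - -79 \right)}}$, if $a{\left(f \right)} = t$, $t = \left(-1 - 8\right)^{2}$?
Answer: $\frac{1}{81} \approx 0.012346$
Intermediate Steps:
$t = 81$ ($t = \left(-9\right)^{2} = 81$)
$a{\left(f \right)} = 81$
$\frac{1}{a{\left(115 - -79 \right)}} = \frac{1}{81}$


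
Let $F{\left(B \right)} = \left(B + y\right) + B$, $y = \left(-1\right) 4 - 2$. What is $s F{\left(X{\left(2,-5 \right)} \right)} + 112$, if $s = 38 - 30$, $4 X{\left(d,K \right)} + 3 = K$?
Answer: $32$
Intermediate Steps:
$X{\left(d,K \right)} = - \frac{3}{4} + \frac{K}{4}$
$s = 8$
$y = -6$ ($y = -4 - 2 = -6$)
$F{\left(B \right)} = -6 + 2 B$ ($F{\left(B \right)} = \left(B - 6\right) + B = \left(-6 + B\right) + B = -6 + 2 B$)
$s F{\left(X{\left(2,-5 \right)} \right)} + 112 = 8 \left(-6 + 2 \left(- \frac{3}{4} + \frac{1}{4} \left(-5\right)\right)\right) + 112 = 8 \left(-6 + 2 \left(- \frac{3}{4} - \frac{5}{4}\right)\right) + 112 = 8 \left(-6 + 2 \left(-2\right)\right) + 112 = 8 \left(-6 - 4\right) + 112 = 8 \left(-10\right) + 112 = -80 + 112 = 32$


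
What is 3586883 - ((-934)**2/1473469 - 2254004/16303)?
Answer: 86167285251891489/24021965107 ≈ 3.5870e+6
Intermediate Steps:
3586883 - ((-934)**2/1473469 - 2254004/16303) = 3586883 - (872356*(1/1473469) - 2254004*1/16303) = 3586883 - (872356/1473469 - 2254004/16303) = 3586883 - 1*(-3306983000008/24021965107) = 3586883 + 3306983000008/24021965107 = 86167285251891489/24021965107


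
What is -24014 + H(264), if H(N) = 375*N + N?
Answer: 75250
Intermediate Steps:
H(N) = 376*N
-24014 + H(264) = -24014 + 376*264 = -24014 + 99264 = 75250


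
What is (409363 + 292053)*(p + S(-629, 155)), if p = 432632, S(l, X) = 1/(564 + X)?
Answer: 218184150671144/719 ≈ 3.0345e+11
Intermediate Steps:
(409363 + 292053)*(p + S(-629, 155)) = (409363 + 292053)*(432632 + 1/(564 + 155)) = 701416*(432632 + 1/719) = 701416*(311062409/719) = 218184150671144/719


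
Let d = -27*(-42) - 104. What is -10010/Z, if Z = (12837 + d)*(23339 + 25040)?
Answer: -1430/95838799 ≈ -1.4921e-5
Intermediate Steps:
d = 1030 (d = 1134 - 104 = 1030)
Z = 670871593 (Z = (12837 + 1030)*(23339 + 25040) = 13867*48379 = 670871593)
-10010/Z = -10010/670871593 = -10010*1/670871593 = -1430/95838799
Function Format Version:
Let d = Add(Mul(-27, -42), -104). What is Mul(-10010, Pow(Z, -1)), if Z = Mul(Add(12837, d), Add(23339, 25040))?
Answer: Rational(-1430, 95838799) ≈ -1.4921e-5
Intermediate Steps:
d = 1030 (d = Add(1134, -104) = 1030)
Z = 670871593 (Z = Mul(Add(12837, 1030), Add(23339, 25040)) = Mul(13867, 48379) = 670871593)
Mul(-10010, Pow(Z, -1)) = Mul(-10010, Pow(670871593, -1)) = Mul(-10010, Rational(1, 670871593)) = Rational(-1430, 95838799)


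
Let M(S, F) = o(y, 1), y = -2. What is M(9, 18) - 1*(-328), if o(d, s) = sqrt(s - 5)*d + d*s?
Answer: 326 - 4*I ≈ 326.0 - 4.0*I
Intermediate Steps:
o(d, s) = d*s + d*sqrt(-5 + s) (o(d, s) = sqrt(-5 + s)*d + d*s = d*sqrt(-5 + s) + d*s = d*s + d*sqrt(-5 + s))
M(S, F) = -2 - 4*I (M(S, F) = -2*(1 + sqrt(-5 + 1)) = -2*(1 + sqrt(-4)) = -2*(1 + 2*I) = -2 - 4*I)
M(9, 18) - 1*(-328) = (-2 - 4*I) - 1*(-328) = (-2 - 4*I) + 328 = 326 - 4*I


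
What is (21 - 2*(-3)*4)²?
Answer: 2025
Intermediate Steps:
(21 - 2*(-3)*4)² = (21 + 6*4)² = (21 + 24)² = 45² = 2025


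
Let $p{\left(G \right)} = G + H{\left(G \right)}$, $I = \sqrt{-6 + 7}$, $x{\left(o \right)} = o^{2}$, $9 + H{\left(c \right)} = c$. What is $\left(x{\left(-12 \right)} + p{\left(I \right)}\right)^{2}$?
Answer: $18769$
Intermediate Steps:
$H{\left(c \right)} = -9 + c$
$I = 1$ ($I = \sqrt{1} = 1$)
$p{\left(G \right)} = -9 + 2 G$ ($p{\left(G \right)} = G + \left(-9 + G\right) = -9 + 2 G$)
$\left(x{\left(-12 \right)} + p{\left(I \right)}\right)^{2} = \left(\left(-12\right)^{2} + \left(-9 + 2 \cdot 1\right)\right)^{2} = \left(144 + \left(-9 + 2\right)\right)^{2} = \left(144 - 7\right)^{2} = 137^{2} = 18769$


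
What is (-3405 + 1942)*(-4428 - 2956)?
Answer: 10802792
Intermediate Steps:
(-3405 + 1942)*(-4428 - 2956) = -1463*(-7384) = 10802792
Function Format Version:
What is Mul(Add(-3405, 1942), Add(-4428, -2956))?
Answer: 10802792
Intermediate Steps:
Mul(Add(-3405, 1942), Add(-4428, -2956)) = Mul(-1463, -7384) = 10802792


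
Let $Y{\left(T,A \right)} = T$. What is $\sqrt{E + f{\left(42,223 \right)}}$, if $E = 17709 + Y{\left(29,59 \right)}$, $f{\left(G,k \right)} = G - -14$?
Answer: $\sqrt{17794} \approx 133.39$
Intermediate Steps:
$f{\left(G,k \right)} = 14 + G$ ($f{\left(G,k \right)} = G + 14 = 14 + G$)
$E = 17738$ ($E = 17709 + 29 = 17738$)
$\sqrt{E + f{\left(42,223 \right)}} = \sqrt{17738 + \left(14 + 42\right)} = \sqrt{17738 + 56} = \sqrt{17794}$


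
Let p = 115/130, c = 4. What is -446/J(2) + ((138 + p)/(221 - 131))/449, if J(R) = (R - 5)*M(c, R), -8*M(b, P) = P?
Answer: -624788869/1050660 ≈ -594.66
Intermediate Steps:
M(b, P) = -P/8
p = 23/26 (p = 115*(1/130) = 23/26 ≈ 0.88461)
J(R) = -R*(-5 + R)/8 (J(R) = (R - 5)*(-R/8) = (-5 + R)*(-R/8) = -R*(-5 + R)/8)
-446/J(2) + ((138 + p)/(221 - 131))/449 = -446*4/(5 - 1*2) + ((138 + 23/26)/(221 - 131))/449 = -446*4/(5 - 2) + ((3611/26)/90)*(1/449) = -446/((1/8)*2*3) + ((3611/26)*(1/90))*(1/449) = -446/3/4 + (3611/2340)*(1/449) = -446*4/3 + 3611/1050660 = -1784/3 + 3611/1050660 = -624788869/1050660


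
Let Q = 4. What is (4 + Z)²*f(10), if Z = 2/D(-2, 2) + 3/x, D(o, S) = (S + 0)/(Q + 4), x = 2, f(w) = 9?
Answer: 6561/4 ≈ 1640.3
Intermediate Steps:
D(o, S) = S/8 (D(o, S) = (S + 0)/(4 + 4) = S/8)
Z = 19/2 (Z = 2/(((⅛)*2)) + 3/2 = 2/(¼) + 3*(½) = 2*4 + 3/2 = 8 + 3/2 = 19/2 ≈ 9.5000)
(4 + Z)²*f(10) = (4 + 19/2)²*9 = (27/2)²*9 = (729/4)*9 = 6561/4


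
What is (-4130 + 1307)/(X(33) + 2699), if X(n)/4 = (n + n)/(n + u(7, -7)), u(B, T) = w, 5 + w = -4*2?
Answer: -14115/13561 ≈ -1.0409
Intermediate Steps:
w = -13 (w = -5 - 4*2 = -5 - 8 = -13)
u(B, T) = -13
X(n) = 8*n/(-13 + n) (X(n) = 4*((n + n)/(n - 13)) = 4*((2*n)/(-13 + n)) = 4*(2*n/(-13 + n)) = 8*n/(-13 + n))
(-4130 + 1307)/(X(33) + 2699) = (-4130 + 1307)/(8*33/(-13 + 33) + 2699) = -2823/(8*33/20 + 2699) = -2823/(8*33*(1/20) + 2699) = -2823/(66/5 + 2699) = -2823/13561/5 = -2823*5/13561 = -14115/13561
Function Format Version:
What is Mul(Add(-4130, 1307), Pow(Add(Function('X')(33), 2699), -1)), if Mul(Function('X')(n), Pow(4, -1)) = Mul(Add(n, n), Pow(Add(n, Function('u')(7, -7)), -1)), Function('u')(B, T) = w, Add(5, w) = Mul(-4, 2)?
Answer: Rational(-14115, 13561) ≈ -1.0409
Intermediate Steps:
w = -13 (w = Add(-5, Mul(-4, 2)) = Add(-5, -8) = -13)
Function('u')(B, T) = -13
Function('X')(n) = Mul(8, n, Pow(Add(-13, n), -1)) (Function('X')(n) = Mul(4, Mul(Add(n, n), Pow(Add(n, -13), -1))) = Mul(4, Mul(Mul(2, n), Pow(Add(-13, n), -1))) = Mul(4, Mul(2, n, Pow(Add(-13, n), -1))) = Mul(8, n, Pow(Add(-13, n), -1)))
Mul(Add(-4130, 1307), Pow(Add(Function('X')(33), 2699), -1)) = Mul(Add(-4130, 1307), Pow(Add(Mul(8, 33, Pow(Add(-13, 33), -1)), 2699), -1)) = Mul(-2823, Pow(Add(Mul(8, 33, Pow(20, -1)), 2699), -1)) = Mul(-2823, Pow(Add(Mul(8, 33, Rational(1, 20)), 2699), -1)) = Mul(-2823, Pow(Add(Rational(66, 5), 2699), -1)) = Mul(-2823, Pow(Rational(13561, 5), -1)) = Mul(-2823, Rational(5, 13561)) = Rational(-14115, 13561)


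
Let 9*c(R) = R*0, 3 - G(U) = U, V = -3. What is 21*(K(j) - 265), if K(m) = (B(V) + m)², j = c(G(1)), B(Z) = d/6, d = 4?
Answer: -16667/3 ≈ -5555.7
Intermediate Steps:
B(Z) = ⅔ (B(Z) = 4/6 = 4*(⅙) = ⅔)
G(U) = 3 - U
c(R) = 0 (c(R) = (R*0)/9 = (⅑)*0 = 0)
j = 0
K(m) = (⅔ + m)²
21*(K(j) - 265) = 21*((2 + 3*0)²/9 - 265) = 21*((2 + 0)²/9 - 265) = 21*((⅑)*2² - 265) = 21*((⅑)*4 - 265) = 21*(4/9 - 265) = 21*(-2381/9) = -16667/3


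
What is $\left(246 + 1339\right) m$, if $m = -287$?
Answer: $-454895$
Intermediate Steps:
$\left(246 + 1339\right) m = \left(246 + 1339\right) \left(-287\right) = 1585 \left(-287\right) = -454895$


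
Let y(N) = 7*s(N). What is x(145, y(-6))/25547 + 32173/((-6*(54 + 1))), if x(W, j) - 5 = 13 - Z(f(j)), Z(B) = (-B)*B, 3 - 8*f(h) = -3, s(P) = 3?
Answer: -6575340043/67444080 ≈ -97.493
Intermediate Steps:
f(h) = ¾ (f(h) = 3/8 - ⅛*(-3) = 3/8 + 3/8 = ¾)
y(N) = 21 (y(N) = 7*3 = 21)
Z(B) = -B²
x(W, j) = 297/16 (x(W, j) = 5 + (13 - (-1)*(¾)²) = 5 + (13 - (-1)*9/16) = 5 + (13 - 1*(-9/16)) = 5 + (13 + 9/16) = 5 + 217/16 = 297/16)
x(145, y(-6))/25547 + 32173/((-6*(54 + 1))) = (297/16)/25547 + 32173/((-6*(54 + 1))) = (297/16)*(1/25547) + 32173/((-6*55)) = 297/408752 + 32173/(-330) = 297/408752 + 32173*(-1/330) = 297/408752 - 32173/330 = -6575340043/67444080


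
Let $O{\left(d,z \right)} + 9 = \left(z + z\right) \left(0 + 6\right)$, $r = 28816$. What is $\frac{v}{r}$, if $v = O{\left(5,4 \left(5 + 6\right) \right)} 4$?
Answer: $\frac{519}{7204} \approx 0.072043$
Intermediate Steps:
$O{\left(d,z \right)} = -9 + 12 z$ ($O{\left(d,z \right)} = -9 + \left(z + z\right) \left(0 + 6\right) = -9 + 2 z 6 = -9 + 12 z$)
$v = 2076$ ($v = \left(-9 + 12 \cdot 4 \left(5 + 6\right)\right) 4 = \left(-9 + 12 \cdot 4 \cdot 11\right) 4 = \left(-9 + 12 \cdot 44\right) 4 = \left(-9 + 528\right) 4 = 519 \cdot 4 = 2076$)
$\frac{v}{r} = \frac{2076}{28816} = 2076 \cdot \frac{1}{28816} = \frac{519}{7204}$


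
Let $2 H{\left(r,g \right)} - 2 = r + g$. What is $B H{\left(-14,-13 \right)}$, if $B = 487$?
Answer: $- \frac{12175}{2} \approx -6087.5$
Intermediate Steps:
$H{\left(r,g \right)} = 1 + \frac{g}{2} + \frac{r}{2}$ ($H{\left(r,g \right)} = 1 + \frac{r + g}{2} = 1 + \frac{g + r}{2} = 1 + \left(\frac{g}{2} + \frac{r}{2}\right) = 1 + \frac{g}{2} + \frac{r}{2}$)
$B H{\left(-14,-13 \right)} = 487 \left(1 + \frac{1}{2} \left(-13\right) + \frac{1}{2} \left(-14\right)\right) = 487 \left(1 - \frac{13}{2} - 7\right) = 487 \left(- \frac{25}{2}\right) = - \frac{12175}{2}$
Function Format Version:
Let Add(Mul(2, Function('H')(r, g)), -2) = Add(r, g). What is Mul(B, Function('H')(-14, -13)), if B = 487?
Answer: Rational(-12175, 2) ≈ -6087.5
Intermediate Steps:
Function('H')(r, g) = Add(1, Mul(Rational(1, 2), g), Mul(Rational(1, 2), r)) (Function('H')(r, g) = Add(1, Mul(Rational(1, 2), Add(r, g))) = Add(1, Mul(Rational(1, 2), Add(g, r))) = Add(1, Add(Mul(Rational(1, 2), g), Mul(Rational(1, 2), r))) = Add(1, Mul(Rational(1, 2), g), Mul(Rational(1, 2), r)))
Mul(B, Function('H')(-14, -13)) = Mul(487, Add(1, Mul(Rational(1, 2), -13), Mul(Rational(1, 2), -14))) = Mul(487, Add(1, Rational(-13, 2), -7)) = Mul(487, Rational(-25, 2)) = Rational(-12175, 2)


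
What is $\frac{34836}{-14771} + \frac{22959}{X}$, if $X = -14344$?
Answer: $- \frac{838814973}{211875224} \approx -3.959$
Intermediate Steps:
$\frac{34836}{-14771} + \frac{22959}{X} = \frac{34836}{-14771} + \frac{22959}{-14344} = 34836 \left(- \frac{1}{14771}\right) + 22959 \left(- \frac{1}{14344}\right) = - \frac{34836}{14771} - \frac{22959}{14344} = - \frac{838814973}{211875224}$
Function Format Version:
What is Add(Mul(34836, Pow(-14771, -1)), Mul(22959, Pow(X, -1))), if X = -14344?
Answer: Rational(-838814973, 211875224) ≈ -3.9590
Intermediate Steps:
Add(Mul(34836, Pow(-14771, -1)), Mul(22959, Pow(X, -1))) = Add(Mul(34836, Pow(-14771, -1)), Mul(22959, Pow(-14344, -1))) = Add(Mul(34836, Rational(-1, 14771)), Mul(22959, Rational(-1, 14344))) = Add(Rational(-34836, 14771), Rational(-22959, 14344)) = Rational(-838814973, 211875224)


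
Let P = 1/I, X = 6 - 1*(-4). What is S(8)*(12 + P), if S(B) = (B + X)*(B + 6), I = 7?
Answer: 3060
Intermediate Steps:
X = 10 (X = 6 + 4 = 10)
P = ⅐ (P = 1/7 = ⅐ ≈ 0.14286)
S(B) = (6 + B)*(10 + B) (S(B) = (B + 10)*(B + 6) = (10 + B)*(6 + B) = (6 + B)*(10 + B))
S(8)*(12 + P) = (60 + 8² + 16*8)*(12 + ⅐) = (60 + 64 + 128)*(85/7) = 252*(85/7) = 3060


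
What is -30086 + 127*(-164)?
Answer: -50914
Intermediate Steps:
-30086 + 127*(-164) = -30086 - 20828 = -50914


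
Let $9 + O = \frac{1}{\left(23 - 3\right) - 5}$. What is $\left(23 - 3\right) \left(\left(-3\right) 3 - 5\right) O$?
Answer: $\frac{7504}{3} \approx 2501.3$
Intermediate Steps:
$O = - \frac{134}{15}$ ($O = -9 + \frac{1}{\left(23 - 3\right) - 5} = -9 + \frac{1}{20 - 5} = -9 + \frac{1}{15} = - \frac{134}{15} \approx -8.9333$)
$\left(23 - 3\right) \left(\left(-3\right) 3 - 5\right) O = \left(23 - 3\right) \left(\left(-3\right) 3 - 5\right) \left(- \frac{134}{15}\right) = 20 \left(-9 - 5\right) \left(- \frac{134}{15}\right) = 20 \left(-14\right) \left(- \frac{134}{15}\right) = \left(-280\right) \left(- \frac{134}{15}\right) = \frac{7504}{3}$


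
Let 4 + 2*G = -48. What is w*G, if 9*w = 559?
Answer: -14534/9 ≈ -1614.9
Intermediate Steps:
w = 559/9 (w = (⅑)*559 = 559/9 ≈ 62.111)
G = -26 (G = -2 + (½)*(-48) = -2 - 24 = -26)
w*G = (559/9)*(-26) = -14534/9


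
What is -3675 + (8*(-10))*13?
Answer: -4715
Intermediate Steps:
-3675 + (8*(-10))*13 = -3675 - 80*13 = -3675 - 1040 = -4715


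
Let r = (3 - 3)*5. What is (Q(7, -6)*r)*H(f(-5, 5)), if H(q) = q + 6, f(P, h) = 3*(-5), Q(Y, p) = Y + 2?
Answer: 0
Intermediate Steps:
Q(Y, p) = 2 + Y
f(P, h) = -15
H(q) = 6 + q
r = 0 (r = 0*5 = 0)
(Q(7, -6)*r)*H(f(-5, 5)) = ((2 + 7)*0)*(6 - 15) = (9*0)*(-9) = 0*(-9) = 0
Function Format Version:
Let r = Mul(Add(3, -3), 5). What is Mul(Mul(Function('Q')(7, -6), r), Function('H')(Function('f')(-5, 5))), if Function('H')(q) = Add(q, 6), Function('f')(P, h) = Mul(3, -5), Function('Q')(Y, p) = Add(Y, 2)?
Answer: 0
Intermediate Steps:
Function('Q')(Y, p) = Add(2, Y)
Function('f')(P, h) = -15
Function('H')(q) = Add(6, q)
r = 0 (r = Mul(0, 5) = 0)
Mul(Mul(Function('Q')(7, -6), r), Function('H')(Function('f')(-5, 5))) = Mul(Mul(Add(2, 7), 0), Add(6, -15)) = Mul(Mul(9, 0), -9) = Mul(0, -9) = 0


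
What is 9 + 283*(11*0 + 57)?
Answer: 16140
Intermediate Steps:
9 + 283*(11*0 + 57) = 9 + 283*(0 + 57) = 9 + 283*57 = 9 + 16131 = 16140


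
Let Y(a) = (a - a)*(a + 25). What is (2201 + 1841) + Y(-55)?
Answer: 4042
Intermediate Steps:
Y(a) = 0 (Y(a) = 0*(25 + a) = 0)
(2201 + 1841) + Y(-55) = (2201 + 1841) + 0 = 4042 + 0 = 4042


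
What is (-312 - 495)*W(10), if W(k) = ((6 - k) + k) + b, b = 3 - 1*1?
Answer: -6456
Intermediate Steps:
b = 2 (b = 3 - 1 = 2)
W(k) = 8 (W(k) = ((6 - k) + k) + 2 = 6 + 2 = 8)
(-312 - 495)*W(10) = (-312 - 495)*8 = -807*8 = -6456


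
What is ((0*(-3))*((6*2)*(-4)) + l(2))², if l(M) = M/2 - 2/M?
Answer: 0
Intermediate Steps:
l(M) = M/2 - 2/M (l(M) = M*(½) - 2/M = M/2 - 2/M)
((0*(-3))*((6*2)*(-4)) + l(2))² = ((0*(-3))*((6*2)*(-4)) + ((½)*2 - 2/2))² = (0*(12*(-4)) + (1 - 2*½))² = (0*(-48) + (1 - 1))² = (0 + 0)² = 0² = 0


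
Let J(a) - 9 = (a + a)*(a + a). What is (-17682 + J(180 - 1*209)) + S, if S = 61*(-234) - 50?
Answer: -28633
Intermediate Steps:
S = -14324 (S = -14274 - 50 = -14324)
J(a) = 9 + 4*a² (J(a) = 9 + (a + a)*(a + a) = 9 + (2*a)*(2*a) = 9 + 4*a²)
(-17682 + J(180 - 1*209)) + S = (-17682 + (9 + 4*(180 - 1*209)²)) - 14324 = (-17682 + (9 + 4*(180 - 209)²)) - 14324 = (-17682 + (9 + 4*(-29)²)) - 14324 = (-17682 + (9 + 4*841)) - 14324 = (-17682 + (9 + 3364)) - 14324 = (-17682 + 3373) - 14324 = -14309 - 14324 = -28633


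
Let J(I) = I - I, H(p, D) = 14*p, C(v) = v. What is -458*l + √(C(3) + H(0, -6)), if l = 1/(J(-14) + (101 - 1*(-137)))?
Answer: -229/119 + √3 ≈ -0.19232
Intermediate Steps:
J(I) = 0
l = 1/238 (l = 1/(0 + (101 - 1*(-137))) = 1/(0 + (101 + 137)) = 1/(0 + 238) = 1/238 ≈ 0.0042017)
-458*l + √(C(3) + H(0, -6)) = -458*1/238 + √(3 + 14*0) = -229/119 + √(3 + 0) = -229/119 + √3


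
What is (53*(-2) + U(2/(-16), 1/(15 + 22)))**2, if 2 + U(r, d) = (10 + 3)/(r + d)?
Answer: 48720400/841 ≈ 57932.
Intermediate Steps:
U(r, d) = -2 + 13/(d + r) (U(r, d) = -2 + (10 + 3)/(r + d) = -2 + 13/(d + r))
(53*(-2) + U(2/(-16), 1/(15 + 22)))**2 = (53*(-2) + (13 - 2/(15 + 22) - 4/(-16))/(1/(15 + 22) + 2/(-16)))**2 = (-106 + (13 - 2/37 - 4*(-1)/16)/(1/37 + 2*(-1/16)))**2 = (-106 + (13 - 2*1/37 - 2*(-1/8))/(1/37 - 1/8))**2 = (-106 + (13 - 2/37 + 1/4)/(-29/296))**2 = (-106 - 296/29*1953/148)**2 = (-106 - 3906/29)**2 = (-6980/29)**2 = 48720400/841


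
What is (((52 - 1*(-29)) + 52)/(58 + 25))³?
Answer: 2352637/571787 ≈ 4.1145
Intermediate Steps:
(((52 - 1*(-29)) + 52)/(58 + 25))³ = (((52 + 29) + 52)/83)³ = ((81 + 52)*(1/83))³ = (133*(1/83))³ = (133/83)³ = 2352637/571787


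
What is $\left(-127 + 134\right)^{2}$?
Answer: $49$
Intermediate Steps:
$\left(-127 + 134\right)^{2} = 7^{2} = 49$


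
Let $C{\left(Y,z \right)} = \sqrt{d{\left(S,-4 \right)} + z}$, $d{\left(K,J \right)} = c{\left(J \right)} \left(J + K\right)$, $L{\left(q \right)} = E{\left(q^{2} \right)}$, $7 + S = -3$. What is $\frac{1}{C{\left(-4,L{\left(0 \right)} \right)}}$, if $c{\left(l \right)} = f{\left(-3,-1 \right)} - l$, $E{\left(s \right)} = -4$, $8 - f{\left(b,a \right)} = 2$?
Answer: $- \frac{i}{12} \approx - 0.083333 i$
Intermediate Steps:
$f{\left(b,a \right)} = 6$ ($f{\left(b,a \right)} = 8 - 2 = 6$)
$c{\left(l \right)} = 6 - l$
$S = -10$ ($S = -7 - 3 = -10$)
$L{\left(q \right)} = -4$
$d{\left(K,J \right)} = \left(6 - J\right) \left(J + K\right)$
$C{\left(Y,z \right)} = \sqrt{-140 + z}$ ($C{\left(Y,z \right)} = \sqrt{- \left(-6 - 4\right) \left(-4 - 10\right) + z} = \sqrt{\left(-1\right) \left(-10\right) \left(-14\right) + z} = \sqrt{-140 + z}$)
$\frac{1}{C{\left(-4,L{\left(0 \right)} \right)}} = \frac{1}{\sqrt{-140 - 4}} = \frac{1}{\sqrt{-144}} = \frac{1}{12 i} = - \frac{i}{12}$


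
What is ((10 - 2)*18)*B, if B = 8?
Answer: 1152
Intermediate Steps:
((10 - 2)*18)*B = ((10 - 2)*18)*8 = (8*18)*8 = 144*8 = 1152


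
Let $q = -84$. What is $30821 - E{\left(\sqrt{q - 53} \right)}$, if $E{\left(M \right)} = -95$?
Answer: $30916$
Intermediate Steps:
$30821 - E{\left(\sqrt{q - 53} \right)} = 30821 - -95 = 30821 + 95 = 30916$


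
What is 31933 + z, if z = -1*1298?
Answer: 30635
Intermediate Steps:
z = -1298
31933 + z = 31933 - 1298 = 30635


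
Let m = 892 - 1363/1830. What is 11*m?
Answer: 17940967/1830 ≈ 9803.8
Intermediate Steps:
m = 1630997/1830 (m = 892 - 1363*1/1830 = 892 - 1363/1830 = 1630997/1830 ≈ 891.25)
11*m = 11*(1630997/1830) = 17940967/1830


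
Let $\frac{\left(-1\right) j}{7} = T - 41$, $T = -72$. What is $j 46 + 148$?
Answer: $36534$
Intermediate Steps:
$j = 791$ ($j = - 7 \left(-72 - 41\right) = \left(-7\right) \left(-113\right) = 791$)
$j 46 + 148 = 791 \cdot 46 + 148 = 36386 + 148 = 36534$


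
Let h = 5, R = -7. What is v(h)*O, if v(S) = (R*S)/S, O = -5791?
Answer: 40537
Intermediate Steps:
v(S) = -7 (v(S) = (-7*S)/S = -7)
v(h)*O = -7*(-5791) = 40537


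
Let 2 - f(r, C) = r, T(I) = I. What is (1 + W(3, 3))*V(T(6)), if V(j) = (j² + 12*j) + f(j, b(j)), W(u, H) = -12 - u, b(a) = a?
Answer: -1456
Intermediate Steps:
f(r, C) = 2 - r
V(j) = 2 + j² + 11*j (V(j) = (j² + 12*j) + (2 - j) = 2 + j² + 11*j)
(1 + W(3, 3))*V(T(6)) = (1 + (-12 - 1*3))*(2 + 6² + 11*6) = (1 + (-12 - 3))*(2 + 36 + 66) = (1 - 15)*104 = -14*104 = -1456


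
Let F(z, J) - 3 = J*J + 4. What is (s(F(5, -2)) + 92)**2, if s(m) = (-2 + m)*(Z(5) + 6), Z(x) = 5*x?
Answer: 137641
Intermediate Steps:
F(z, J) = 7 + J**2 (F(z, J) = 3 + (J*J + 4) = 3 + (J**2 + 4) = 3 + (4 + J**2) = 7 + J**2)
s(m) = -62 + 31*m (s(m) = (-2 + m)*(5*5 + 6) = (-2 + m)*(25 + 6) = (-2 + m)*31 = -62 + 31*m)
(s(F(5, -2)) + 92)**2 = ((-62 + 31*(7 + (-2)**2)) + 92)**2 = ((-62 + 31*(7 + 4)) + 92)**2 = ((-62 + 31*11) + 92)**2 = ((-62 + 341) + 92)**2 = (279 + 92)**2 = 371**2 = 137641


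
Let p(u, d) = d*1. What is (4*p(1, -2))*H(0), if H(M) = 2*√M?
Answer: 0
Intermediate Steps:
p(u, d) = d
(4*p(1, -2))*H(0) = (4*(-2))*(2*√0) = -16*0 = -8*0 = 0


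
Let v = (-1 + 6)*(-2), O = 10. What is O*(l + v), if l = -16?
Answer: -260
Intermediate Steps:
v = -10 (v = 5*(-2) = -10)
O*(l + v) = 10*(-16 - 10) = 10*(-26) = -260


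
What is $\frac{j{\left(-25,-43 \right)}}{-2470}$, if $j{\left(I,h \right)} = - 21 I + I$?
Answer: $- \frac{50}{247} \approx -0.20243$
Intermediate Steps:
$j{\left(I,h \right)} = - 20 I$
$\frac{j{\left(-25,-43 \right)}}{-2470} = \frac{\left(-20\right) \left(-25\right)}{-2470} = 500 \left(- \frac{1}{2470}\right) = - \frac{50}{247}$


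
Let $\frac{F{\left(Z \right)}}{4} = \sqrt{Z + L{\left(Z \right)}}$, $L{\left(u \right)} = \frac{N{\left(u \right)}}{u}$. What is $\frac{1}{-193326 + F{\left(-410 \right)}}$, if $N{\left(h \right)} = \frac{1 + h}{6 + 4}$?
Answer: $- \frac{33026525}{6384887092544} - \frac{5 i \sqrt{68904231}}{19154661277632} \approx -5.1726 \cdot 10^{-6} - 2.1668 \cdot 10^{-9} i$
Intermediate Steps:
$N{\left(h \right)} = \frac{1}{10} + \frac{h}{10}$ ($N{\left(h \right)} = \frac{1 + h}{10} = \left(1 + h\right) \frac{1}{10} = \frac{1}{10} + \frac{h}{10}$)
$L{\left(u \right)} = \frac{\frac{1}{10} + \frac{u}{10}}{u}$
$F{\left(Z \right)} = 4 \sqrt{Z + \frac{1 + Z}{10 Z}}$
$\frac{1}{-193326 + F{\left(-410 \right)}} = \frac{1}{-193326 + \frac{2 \sqrt{10 + \frac{10}{-410} + 100 \left(-410\right)}}{5}} = \frac{1}{-193326 + \frac{2 \sqrt{10 + 10 \left(- \frac{1}{410}\right) - 41000}}{5}} = \frac{1}{-193326 + \frac{2 \sqrt{10 - \frac{1}{41} - 41000}}{5}} = \frac{1}{-193326 + \frac{2 \sqrt{- \frac{1680591}{41}}}{5}} = \frac{1}{-193326 + \frac{2 \frac{i \sqrt{68904231}}{41}}{5}} = \frac{1}{-193326 + \frac{2 i \sqrt{68904231}}{205}}$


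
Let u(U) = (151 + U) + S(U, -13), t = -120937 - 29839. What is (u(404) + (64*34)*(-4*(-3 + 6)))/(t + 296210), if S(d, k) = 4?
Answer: -25553/145434 ≈ -0.17570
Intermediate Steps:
t = -150776
u(U) = 155 + U (u(U) = (151 + U) + 4 = 155 + U)
(u(404) + (64*34)*(-4*(-3 + 6)))/(t + 296210) = ((155 + 404) + (64*34)*(-4*(-3 + 6)))/(-150776 + 296210) = (559 + 2176*(-4*3))/145434 = (559 + 2176*(-12))*(1/145434) = (559 - 26112)*(1/145434) = -25553*1/145434 = -25553/145434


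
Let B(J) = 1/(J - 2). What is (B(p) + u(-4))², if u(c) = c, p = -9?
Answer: 2025/121 ≈ 16.736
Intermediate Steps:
B(J) = 1/(-2 + J)
(B(p) + u(-4))² = (1/(-2 - 9) - 4)² = (1/(-11) - 4)² = (-1/11 - 4)² = (-45/11)² = 2025/121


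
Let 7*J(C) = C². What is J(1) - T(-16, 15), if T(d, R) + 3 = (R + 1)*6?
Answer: -650/7 ≈ -92.857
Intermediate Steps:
T(d, R) = 3 + 6*R (T(d, R) = -3 + (R + 1)*6 = -3 + (1 + R)*6 = -3 + (6 + 6*R) = 3 + 6*R)
J(C) = C²/7
J(1) - T(-16, 15) = (⅐)*1² - (3 + 6*15) = (⅐)*1 - (3 + 90) = ⅐ - 1*93 = ⅐ - 93 = -650/7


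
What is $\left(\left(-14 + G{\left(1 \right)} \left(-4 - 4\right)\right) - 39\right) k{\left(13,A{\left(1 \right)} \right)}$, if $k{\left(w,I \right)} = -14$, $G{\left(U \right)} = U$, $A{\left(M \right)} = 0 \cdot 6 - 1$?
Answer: $854$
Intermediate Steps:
$A{\left(M \right)} = -1$ ($A{\left(M \right)} = 0 - 1 = -1$)
$\left(\left(-14 + G{\left(1 \right)} \left(-4 - 4\right)\right) - 39\right) k{\left(13,A{\left(1 \right)} \right)} = \left(\left(-14 + 1 \left(-4 - 4\right)\right) - 39\right) \left(-14\right) = \left(\left(-14 + 1 \left(-8\right)\right) - 39\right) \left(-14\right) = \left(\left(-14 - 8\right) - 39\right) \left(-14\right) = \left(-22 - 39\right) \left(-14\right) = \left(-61\right) \left(-14\right) = 854$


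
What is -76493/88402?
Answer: -76493/88402 ≈ -0.86529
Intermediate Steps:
-76493/88402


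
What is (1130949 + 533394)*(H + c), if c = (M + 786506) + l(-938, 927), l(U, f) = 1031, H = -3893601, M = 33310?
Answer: -5114116610622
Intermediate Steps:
c = 820847 (c = (33310 + 786506) + 1031 = 819816 + 1031 = 820847)
(1130949 + 533394)*(H + c) = (1130949 + 533394)*(-3893601 + 820847) = 1664343*(-3072754) = -5114116610622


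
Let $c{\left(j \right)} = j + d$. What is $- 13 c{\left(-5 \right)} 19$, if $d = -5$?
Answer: $2470$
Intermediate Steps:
$c{\left(j \right)} = -5 + j$ ($c{\left(j \right)} = j - 5 = -5 + j$)
$- 13 c{\left(-5 \right)} 19 = - 13 \left(-5 - 5\right) 19 = \left(-13\right) \left(-10\right) 19 = 130 \cdot 19 = 2470$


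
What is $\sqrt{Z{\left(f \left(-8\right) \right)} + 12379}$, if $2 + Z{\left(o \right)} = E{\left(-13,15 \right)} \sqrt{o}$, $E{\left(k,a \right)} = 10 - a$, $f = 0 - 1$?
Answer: $\sqrt{12377 - 10 \sqrt{2}} \approx 111.19$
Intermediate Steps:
$f = -1$ ($f = 0 - 1 = -1$)
$Z{\left(o \right)} = -2 - 5 \sqrt{o}$ ($Z{\left(o \right)} = -2 + \left(10 - 15\right) \sqrt{o} = -2 - 5 \sqrt{o}$)
$\sqrt{Z{\left(f \left(-8\right) \right)} + 12379} = \sqrt{\left(-2 - 5 \sqrt{\left(-1\right) \left(-8\right)}\right) + 12379} = \sqrt{\left(-2 - 5 \sqrt{8}\right) + 12379} = \sqrt{\left(-2 - 5 \cdot 2 \sqrt{2}\right) + 12379} = \sqrt{\left(-2 - 10 \sqrt{2}\right) + 12379} = \sqrt{12377 - 10 \sqrt{2}}$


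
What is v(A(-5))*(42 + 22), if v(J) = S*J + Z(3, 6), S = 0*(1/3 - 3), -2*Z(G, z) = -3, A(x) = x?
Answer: 96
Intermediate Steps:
Z(G, z) = 3/2 (Z(G, z) = -½*(-3) = 3/2)
S = 0 (S = 0*(⅓ - 3) = 0*(-8/3) = 0)
v(J) = 3/2 (v(J) = 0*J + 3/2 = 0 + 3/2 = 3/2)
v(A(-5))*(42 + 22) = 3*(42 + 22)/2 = (3/2)*64 = 96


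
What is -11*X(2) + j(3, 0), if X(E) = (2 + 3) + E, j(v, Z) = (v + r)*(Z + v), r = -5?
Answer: -83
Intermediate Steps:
j(v, Z) = (-5 + v)*(Z + v) (j(v, Z) = (v - 5)*(Z + v) = (-5 + v)*(Z + v))
X(E) = 5 + E
-11*X(2) + j(3, 0) = -11*(5 + 2) + (3**2 - 5*0 - 5*3 + 0*3) = -11*7 + (9 + 0 - 15 + 0) = -77 - 6 = -83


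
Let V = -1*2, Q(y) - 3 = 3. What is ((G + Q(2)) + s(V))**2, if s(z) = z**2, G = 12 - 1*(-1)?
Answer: 529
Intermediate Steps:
Q(y) = 6 (Q(y) = 3 + 3 = 6)
G = 13 (G = 12 + 1 = 13)
V = -2
((G + Q(2)) + s(V))**2 = ((13 + 6) + (-2)**2)**2 = (19 + 4)**2 = 23**2 = 529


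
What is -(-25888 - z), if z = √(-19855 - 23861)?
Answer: 25888 + 2*I*√10929 ≈ 25888.0 + 209.08*I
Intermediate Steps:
z = 2*I*√10929 (z = √(-43716) = 2*I*√10929 ≈ 209.08*I)
-(-25888 - z) = -(-25888 - 2*I*√10929) = 25888 + 2*I*√10929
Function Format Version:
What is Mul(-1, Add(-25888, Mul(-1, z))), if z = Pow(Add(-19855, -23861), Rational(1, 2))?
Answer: Add(25888, Mul(2, I, Pow(10929, Rational(1, 2)))) ≈ Add(25888., Mul(209.08, I))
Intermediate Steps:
z = Mul(2, I, Pow(10929, Rational(1, 2))) (z = Pow(-43716, Rational(1, 2)) = Mul(2, I, Pow(10929, Rational(1, 2))) ≈ Mul(209.08, I))
Mul(-1, Add(-25888, Mul(-1, z))) = Mul(-1, Add(-25888, Mul(-1, Mul(2, I, Pow(10929, Rational(1, 2)))))) = Mul(-1, Add(-25888, Mul(-2, I, Pow(10929, Rational(1, 2))))) = Add(25888, Mul(2, I, Pow(10929, Rational(1, 2))))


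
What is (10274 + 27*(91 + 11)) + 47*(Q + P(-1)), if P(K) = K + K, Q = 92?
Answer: 17258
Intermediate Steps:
P(K) = 2*K
(10274 + 27*(91 + 11)) + 47*(Q + P(-1)) = (10274 + 27*(91 + 11)) + 47*(92 + 2*(-1)) = (10274 + 27*102) + 47*(92 - 2) = (10274 + 2754) + 47*90 = 13028 + 4230 = 17258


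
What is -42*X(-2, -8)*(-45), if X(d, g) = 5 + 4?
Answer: 17010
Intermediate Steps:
X(d, g) = 9
-42*X(-2, -8)*(-45) = -42*9*(-45) = -378*(-45) = 17010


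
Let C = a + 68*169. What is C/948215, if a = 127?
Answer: 11619/948215 ≈ 0.012254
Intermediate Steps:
C = 11619 (C = 127 + 68*169 = 127 + 11492 = 11619)
C/948215 = 11619/948215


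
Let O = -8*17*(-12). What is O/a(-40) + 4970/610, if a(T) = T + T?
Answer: -3737/305 ≈ -12.252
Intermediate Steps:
a(T) = 2*T
O = 1632 (O = -136*(-12) = 1632)
O/a(-40) + 4970/610 = 1632/((2*(-40))) + 4970/610 = 1632/(-80) + 4970*(1/610) = 1632*(-1/80) + 497/61 = -102/5 + 497/61 = -3737/305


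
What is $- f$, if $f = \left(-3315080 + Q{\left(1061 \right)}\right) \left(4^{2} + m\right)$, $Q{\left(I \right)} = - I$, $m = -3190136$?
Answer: $-10578887726920$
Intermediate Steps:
$f = 10578887726920$ ($f = \left(-3315080 - 1061\right) \left(4^{2} - 3190136\right) = \left(-3315080 - 1061\right) \left(16 - 3190136\right) = \left(-3316141\right) \left(-3190120\right) = 10578887726920$)
$- f = \left(-1\right) 10578887726920 = -10578887726920$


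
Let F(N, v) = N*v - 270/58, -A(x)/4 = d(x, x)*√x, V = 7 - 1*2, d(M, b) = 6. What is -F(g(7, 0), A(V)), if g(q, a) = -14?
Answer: 135/29 - 336*√5 ≈ -746.66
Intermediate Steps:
V = 5 (V = 7 - 2 = 5)
A(x) = -24*√x
F(N, v) = -135/29 + N*v (F(N, v) = N*v - 270*1/58 = N*v - 135/29 = -135/29 + N*v)
-F(g(7, 0), A(V)) = -(-135/29 - (-336)*√5) = -(-135/29 + 336*√5) = 135/29 - 336*√5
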